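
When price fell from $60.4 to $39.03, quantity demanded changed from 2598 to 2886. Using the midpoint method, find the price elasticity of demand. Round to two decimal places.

-0.24

%Δq = (2886 − 2598)/[(2598 + 2886)/2] = 288/2742 ≈ 0.1050.
%Δp = (39.03 − 60.4)/[(60.4 + 39.03)/2] = -21.37/49.715 ≈ -0.4299.
Arc elasticity E = %Δq/%Δp ≈ 0.1050/-0.4299 ≈ -0.24.
|E| < 1: demand is inelastic over this range.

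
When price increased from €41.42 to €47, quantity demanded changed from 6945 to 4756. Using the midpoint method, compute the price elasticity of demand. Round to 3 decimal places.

-2.964

%Δq = (4756 − 6945)/[(6945 + 4756)/2] = -2189/5850.5 ≈ -0.3742.
%Δp = (47 − 41.42)/[(41.42 + 47)/2] = 5.58/44.21 ≈ 0.1262.
Arc elasticity E = %Δq/%Δp ≈ -0.3742/0.1262 ≈ -2.964.
|E| > 1: demand is elastic over this range.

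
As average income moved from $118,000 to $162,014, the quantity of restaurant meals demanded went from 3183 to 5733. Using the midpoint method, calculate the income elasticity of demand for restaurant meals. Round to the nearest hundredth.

%ΔQ = (5733 − 3183)/[(3183+5733)/2] = 2550/4458 ≈ 0.5720.
%ΔY = (162,014 − 118,000)/[(118,000+162,014)/2] = 44014/140007 ≈ 0.3144.
E_I = %ΔQ/%ΔY ≈ 1.82.
E_I > 1: normal good (luxury).

1.82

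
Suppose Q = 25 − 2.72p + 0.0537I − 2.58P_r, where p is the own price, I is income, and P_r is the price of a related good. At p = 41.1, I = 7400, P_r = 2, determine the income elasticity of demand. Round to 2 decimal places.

1.30

Q = 25 − 2.72(41.1) + 0.0537(7400) − 2.58(2) = 25 − 111.792 + 397.38 − 5.16 = 305.428.
∂Q/∂I = +0.0537, so E_I = 0.0537·(7400/305.428) ≈ 1.30.
E_I > 1: normal good (luxury).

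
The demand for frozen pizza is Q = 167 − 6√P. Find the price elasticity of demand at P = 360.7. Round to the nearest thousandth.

-1.074

At P = 360.7, Q = 53.0474.
dQ/dP = −6/(2√P) = −6/(2·18.9921).
Point elasticity E = (dQ/dP)·(P/Q) = -0.158 × 360.7/53.0474 ≈ -1.074.
|E| > 1, so demand is elastic at this price.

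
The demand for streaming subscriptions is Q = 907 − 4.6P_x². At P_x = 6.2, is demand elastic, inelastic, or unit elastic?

At P_x = 6.2, Q = 730.176.
dQ/dP_x = −2·4.6·P_x = −57.04.
Point elasticity E = (dQ/dP_x)·(P_x/Q) = -57.04 × 6.2/730.176 ≈ -0.484.
|E| ≈ 0.484 < 1, so demand is inelastic.

inelastic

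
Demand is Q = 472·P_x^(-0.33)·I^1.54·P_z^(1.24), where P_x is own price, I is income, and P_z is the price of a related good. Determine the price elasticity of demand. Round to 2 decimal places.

For a Cobb–Douglas (constant-elasticity) form Q = A·P_x^α·…, the elasticity with respect to P_x equals the exponent α at every point.
Here the exponent on P_x is -0.33, so the price elasticity of demand is -0.33.

-0.33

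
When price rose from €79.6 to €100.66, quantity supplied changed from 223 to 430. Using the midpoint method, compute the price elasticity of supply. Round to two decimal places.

%Δq = (430 − 223)/[(223 + 430)/2] = 207/326.5 ≈ 0.6340.
%Δp = (100.66 − 79.6)/[(79.6 + 100.66)/2] = 21.06/90.13 ≈ 0.2337.
Arc elasticity E = %Δq/%Δp ≈ 0.6340/0.2337 ≈ 2.71.
|E| > 1: supply is elastic over this range.

2.71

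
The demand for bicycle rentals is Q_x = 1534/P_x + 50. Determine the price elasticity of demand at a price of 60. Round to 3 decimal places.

-0.338

At P_x = 60, Q_x = 75.5667.
dQ_x/dP_x = −1534/P_x² = −0.4261.
Point elasticity E = (dQ_x/dP_x)·(P_x/Q_x) = -0.4261 × 60/75.5667 ≈ -0.338.
|E| < 1, so demand is inelastic at this price.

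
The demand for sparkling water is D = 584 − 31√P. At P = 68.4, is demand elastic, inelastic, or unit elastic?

inelastic

At P = 68.4, D = 327.6167.
dD/dP = −31/(2√P) = −31/(2·8.2704).
Point elasticity E = (dD/dP)·(P/D) = -1.8741 × 68.4/327.6167 ≈ -0.391.
|E| ≈ 0.391 < 1, so demand is inelastic.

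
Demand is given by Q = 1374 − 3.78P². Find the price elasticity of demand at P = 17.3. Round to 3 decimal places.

At P = 17.3, Q = 242.6838.
dQ/dP = −2·3.78·P = −130.788.
Point elasticity E = (dQ/dP)·(P/Q) = -130.788 × 17.3/242.6838 ≈ -9.323.
|E| > 1, so demand is elastic at this price.

-9.323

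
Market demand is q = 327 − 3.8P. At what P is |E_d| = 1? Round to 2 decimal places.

43.03

For linear demand q = a − bP, E = −bP/(a − bP). |E| = 1 ⇒ bP = a − bP ⇒ P = a/(2b).
P = 327/(2·3.8) ≈ 43.03.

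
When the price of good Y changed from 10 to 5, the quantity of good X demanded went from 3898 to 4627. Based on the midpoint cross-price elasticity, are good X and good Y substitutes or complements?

complements

%ΔQ_x = (4627 − 3898)/[(3898+4627)/2] = 729/4262.5 ≈ 0.1710.
%ΔP_y = (5 − 10)/[(10+5)/2] ≈ -0.6667.
E_xy = 0.1710/-0.6667 ≈ -0.257.
E_xy < 0, so the goods are complements.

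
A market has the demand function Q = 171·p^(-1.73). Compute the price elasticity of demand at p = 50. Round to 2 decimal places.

-1.73

For a Cobb–Douglas (constant-elasticity) form Q = A·p^α·…, the elasticity with respect to p equals the exponent α at every point.
Here the exponent on p is -1.73, so the price elasticity of demand is -1.73.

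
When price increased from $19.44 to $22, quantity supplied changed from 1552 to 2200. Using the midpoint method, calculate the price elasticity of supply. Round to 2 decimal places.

2.80

%ΔQ = (2200 − 1552)/[(1552 + 2200)/2] = 648/1876 ≈ 0.3454.
%Δp = (22 − 19.44)/[(19.44 + 22)/2] = 2.56/20.72 ≈ 0.1236.
Arc elasticity E = %ΔQ/%Δp ≈ 0.3454/0.1236 ≈ 2.80.
|E| > 1: supply is elastic over this range.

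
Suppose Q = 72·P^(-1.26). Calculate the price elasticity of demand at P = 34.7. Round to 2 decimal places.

For a Cobb–Douglas (constant-elasticity) form Q = A·P^α·…, the elasticity with respect to P equals the exponent α at every point.
Here the exponent on P is -1.26, so the price elasticity of demand is -1.26.

-1.26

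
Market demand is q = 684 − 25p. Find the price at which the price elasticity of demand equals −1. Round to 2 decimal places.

For linear demand q = a − bp, E = −bp/(a − bp). |E| = 1 ⇒ bp = a − bp ⇒ p = a/(2b).
p = 684/(2·25) = 13.68.

13.68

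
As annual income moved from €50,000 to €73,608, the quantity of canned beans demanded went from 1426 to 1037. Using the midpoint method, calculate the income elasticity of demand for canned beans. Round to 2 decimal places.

%ΔQ = (1037 − 1426)/[(1426+1037)/2] = -389/1231.5 ≈ -0.3159.
%ΔM = (73,608 − 50,000)/[(50,000+73,608)/2] = 23608/61804 ≈ 0.3820.
E_I = %ΔQ/%ΔM ≈ -0.83.
E_I < 0: inferior good.

-0.83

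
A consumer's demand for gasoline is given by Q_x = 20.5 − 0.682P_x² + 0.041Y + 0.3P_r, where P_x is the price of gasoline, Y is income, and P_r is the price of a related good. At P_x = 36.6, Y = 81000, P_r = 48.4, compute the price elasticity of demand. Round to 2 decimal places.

Q_x = 20.5 − 0.682(36.6)² + 0.041(81000) + 0.3(48.4) = 20.5 − 913.5799 + 3321 + 14.52 = 2442.4401.
∂Q_x/∂P_x = −2·0.682·P_x = -49.9224, so E_p = -49.9224·(36.6/2442.4401) ≈ -0.75.
|E_p| < 1: demand is inelastic.

-0.75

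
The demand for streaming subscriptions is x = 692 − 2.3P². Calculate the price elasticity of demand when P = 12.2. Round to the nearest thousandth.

-1.958

At P = 12.2, x = 349.668.
dx/dP = −2·2.3·P = −56.12.
Point elasticity E = (dx/dP)·(P/x) = -56.12 × 12.2/349.668 ≈ -1.958.
|E| > 1, so demand is elastic at this price.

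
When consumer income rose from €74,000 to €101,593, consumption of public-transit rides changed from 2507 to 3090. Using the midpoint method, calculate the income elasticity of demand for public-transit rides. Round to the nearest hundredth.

0.66

%ΔQ = (3090 − 2507)/[(2507+3090)/2] = 583/2798.5 ≈ 0.2083.
%ΔM = (101,593 − 74,000)/[(74,000+101,593)/2] = 27593/87796.5 ≈ 0.3143.
E_I = %ΔQ/%ΔM ≈ 0.66.
E_I ∈ (0,1): normal good (necessity).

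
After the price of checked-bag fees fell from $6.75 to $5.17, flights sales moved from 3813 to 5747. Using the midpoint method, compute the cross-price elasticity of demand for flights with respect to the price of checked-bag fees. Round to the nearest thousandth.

%ΔQ_x = (5747 − 3813)/[(3813+5747)/2] = 1934/4780 ≈ 0.4046.
%ΔP_y = (5.17 − 6.75)/[(6.75+5.17)/2] ≈ -0.2651.
E_xy = 0.4046/-0.2651 ≈ -1.526.
E_xy < 0, so flights and checked-bag fees are complements.

-1.526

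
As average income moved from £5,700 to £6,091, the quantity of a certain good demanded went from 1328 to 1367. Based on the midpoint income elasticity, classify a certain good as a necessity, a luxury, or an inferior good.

%ΔQ = (1367 − 1328)/[(1328+1367)/2] = 39/1347.5 ≈ 0.0289.
%ΔI = (6,091 − 5,700)/[(5,700+6,091)/2] = 391/5895.5 ≈ 0.0663.
E_I = %ΔQ/%ΔI ≈ 0.436.
E_I ∈ (0,1): normal good (necessity).

necessity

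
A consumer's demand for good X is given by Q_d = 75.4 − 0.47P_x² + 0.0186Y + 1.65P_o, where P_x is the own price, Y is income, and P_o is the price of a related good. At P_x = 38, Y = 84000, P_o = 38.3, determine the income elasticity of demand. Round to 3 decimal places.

Substituting, Q_d = 75.4 − 0.47(38)² + 0.0186(84000) + 1.65(38.3) = 75.4 − 678.68 + 1562.4 + 63.195 = 1022.315.
∂Q_d/∂Y = +0.0186, so E_I = 0.0186·(84000/1022.315) ≈ 1.528.
E_I > 1: normal good (luxury).

1.528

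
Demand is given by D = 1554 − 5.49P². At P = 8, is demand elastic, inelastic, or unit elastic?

inelastic

At P = 8, D = 1202.64.
dD/dP = −2·5.49·P = −87.84.
Point elasticity E = (dD/dP)·(P/D) = -87.84 × 8/1202.64 ≈ -0.584.
|E| ≈ 0.584 < 1, so demand is inelastic.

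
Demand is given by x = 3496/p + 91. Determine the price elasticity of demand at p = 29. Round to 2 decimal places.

-0.57

At p = 29, x = 211.5517.
dx/dp = −3496/p² = −4.157.
Point elasticity E = (dx/dp)·(p/x) = -4.157 × 29/211.5517 ≈ -0.57.
|E| < 1, so demand is inelastic at this price.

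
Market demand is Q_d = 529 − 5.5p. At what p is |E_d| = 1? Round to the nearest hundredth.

48.09

For linear demand Q_d = a − bp, E = −bp/(a − bp). |E| = 1 ⇒ bp = a − bp ⇒ p = a/(2b).
p = 529/(2·5.5) ≈ 48.09.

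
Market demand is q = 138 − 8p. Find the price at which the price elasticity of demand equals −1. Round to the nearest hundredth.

For linear demand q = a − bp, E = −bp/(a − bp). |E| = 1 ⇒ bp = a − bp ⇒ p = a/(2b).
p = 138/(2·8) ≈ 8.63.

8.63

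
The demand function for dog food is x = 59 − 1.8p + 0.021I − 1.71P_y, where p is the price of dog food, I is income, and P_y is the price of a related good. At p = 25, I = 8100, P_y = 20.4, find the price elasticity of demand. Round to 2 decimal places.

First evaluate x: 59 − 1.8(25) + 0.021(8100) − 1.71(20.4) = 59 − 45 + 170.1 − 34.884 = 149.216.
∂x/∂p = −1.8, so E_p = (−1.8)·(25/149.216) ≈ -0.30.
|E_p| < 1: demand is inelastic.

-0.30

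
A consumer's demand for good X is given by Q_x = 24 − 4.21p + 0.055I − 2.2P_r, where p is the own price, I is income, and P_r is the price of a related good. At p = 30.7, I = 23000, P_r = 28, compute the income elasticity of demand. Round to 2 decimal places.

1.15

Q_x = 24 − 4.21(30.7) + 0.055(23000) − 2.2(28) = 24 − 129.247 + 1265 − 61.6 = 1098.153.
∂Q_x/∂I = +0.055, so E_I = 0.055·(23000/1098.153) ≈ 1.15.
E_I > 1: normal good (luxury).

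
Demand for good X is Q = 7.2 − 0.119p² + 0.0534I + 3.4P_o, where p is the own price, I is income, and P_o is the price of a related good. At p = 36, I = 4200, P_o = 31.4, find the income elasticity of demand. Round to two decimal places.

Evaluating quantity at (p, I, P_o) gives Q = 7.2 − 0.119(36)² + 0.0534(4200) + 3.4(31.4) = 7.2 − 154.224 + 224.28 + 106.76 = 184.016.
∂Q/∂I = +0.0534, so E_I = 0.0534·(4200/184.016) ≈ 1.22.
E_I > 1: normal good (luxury).

1.22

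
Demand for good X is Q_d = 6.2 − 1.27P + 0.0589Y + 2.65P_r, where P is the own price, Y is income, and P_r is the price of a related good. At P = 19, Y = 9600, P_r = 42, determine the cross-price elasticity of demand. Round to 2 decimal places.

Substituting, Q_d = 6.2 − 1.27(19) + 0.0589(9600) + 2.65(42) = 6.2 − 24.13 + 565.44 + 111.3 = 658.81.
∂Q_d/∂P_r = +2.65, so E_xy = 2.65·(42/658.81) ≈ 0.17.
E_xy > 0: the goods are substitutes.

0.17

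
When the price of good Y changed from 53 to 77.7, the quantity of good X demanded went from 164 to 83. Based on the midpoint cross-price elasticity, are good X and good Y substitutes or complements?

complements

%ΔQ_x = (83 − 164)/[(164+83)/2] = -81/123.5 ≈ -0.6559.
%ΔP_y = (77.7 − 53)/[(53+77.7)/2] ≈ 0.3780.
E_xy = -0.6559/0.3780 ≈ -1.735.
E_xy < 0, so the goods are complements.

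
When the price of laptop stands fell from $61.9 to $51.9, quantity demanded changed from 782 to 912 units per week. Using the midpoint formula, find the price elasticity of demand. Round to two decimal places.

-0.87

%Δq = (912 − 782)/[(782 + 912)/2] = 130/847 ≈ 0.1535.
%Δp = (51.9 − 61.9)/[(61.9 + 51.9)/2] = -10/56.9 ≈ -0.1757.
Arc elasticity E = %Δq/%Δp ≈ 0.1535/-0.1757 ≈ -0.87.
|E| < 1: demand is inelastic over this range.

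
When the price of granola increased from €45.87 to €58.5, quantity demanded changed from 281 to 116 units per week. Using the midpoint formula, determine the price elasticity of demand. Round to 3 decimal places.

%ΔQ = (116 − 281)/[(281 + 116)/2] = -165/198.5 ≈ -0.8312.
%ΔP = (58.5 − 45.87)/[(45.87 + 58.5)/2] = 12.63/52.185 ≈ 0.2420.
Arc elasticity E = %ΔQ/%ΔP ≈ -0.8312/0.2420 ≈ -3.435.
|E| > 1: demand is elastic over this range.

-3.435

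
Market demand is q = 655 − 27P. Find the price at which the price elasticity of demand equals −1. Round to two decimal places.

12.13

For linear demand q = a − bP, E = −bP/(a − bP). |E| = 1 ⇒ bP = a − bP ⇒ P = a/(2b).
P = 655/(2·27) ≈ 12.13.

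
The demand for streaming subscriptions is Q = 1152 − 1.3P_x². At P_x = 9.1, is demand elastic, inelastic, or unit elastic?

inelastic

At P_x = 9.1, Q = 1044.347.
dQ/dP_x = −2·1.3·P_x = −23.66.
Point elasticity E = (dQ/dP_x)·(P_x/Q) = -23.66 × 9.1/1044.347 ≈ -0.206.
|E| ≈ 0.206 < 1, so demand is inelastic.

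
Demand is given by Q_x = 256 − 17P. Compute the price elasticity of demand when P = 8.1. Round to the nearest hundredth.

-1.16

At P = 8.1, Q_x = 118.3.
dQ_x/dP = −17.
Point elasticity E = (dQ_x/dP)·(P/Q_x) = -17 × 8.1/118.3 ≈ -1.16.
|E| > 1, so demand is elastic at this price.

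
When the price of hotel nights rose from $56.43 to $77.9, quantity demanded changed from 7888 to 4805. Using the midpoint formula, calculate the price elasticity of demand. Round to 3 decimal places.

%ΔQ = (4805 − 7888)/[(7888 + 4805)/2] = -3083/6346.5 ≈ -0.4858.
%Δp = (77.9 − 56.43)/[(56.43 + 77.9)/2] = 21.47/67.165 ≈ 0.3197.
Arc elasticity E = %ΔQ/%Δp ≈ -0.4858/0.3197 ≈ -1.520.
|E| > 1: demand is elastic over this range.

-1.520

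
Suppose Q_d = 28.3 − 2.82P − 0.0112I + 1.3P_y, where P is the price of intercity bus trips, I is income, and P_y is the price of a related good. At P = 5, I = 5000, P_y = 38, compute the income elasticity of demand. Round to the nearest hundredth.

Evaluating quantity at (P, I, P_y) gives Q_d = 28.3 − 2.82(5) − 0.0112(5000) + 1.3(38) = 28.3 − 14.1 − 56 + 49.4 = 7.6.
∂Q_d/∂I = −0.0112, so E_I = -0.0112·(5000/7.6) ≈ -7.37.
E_I < 0: inferior good.

-7.37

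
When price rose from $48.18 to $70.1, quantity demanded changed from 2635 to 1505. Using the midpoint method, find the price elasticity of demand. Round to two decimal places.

-1.47

%Δq = (1505 − 2635)/[(2635 + 1505)/2] = -1130/2070 ≈ -0.5459.
%Δp = (70.1 − 48.18)/[(48.18 + 70.1)/2] = 21.92/59.14 ≈ 0.3706.
Arc elasticity E = %Δq/%Δp ≈ -0.5459/0.3706 ≈ -1.47.
|E| > 1: demand is elastic over this range.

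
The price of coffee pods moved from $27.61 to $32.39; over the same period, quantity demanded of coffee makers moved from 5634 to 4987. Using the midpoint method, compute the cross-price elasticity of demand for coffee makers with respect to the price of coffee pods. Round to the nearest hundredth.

%ΔQ_x = (4987 − 5634)/[(5634+4987)/2] = -647/5310.5 ≈ -0.1218.
%ΔP_y = (32.39 − 27.61)/[(27.61+32.39)/2] ≈ 0.1593.
E_xy = -0.1218/0.1593 ≈ -0.76.
E_xy < 0, so coffee makers and coffee pods are complements.

-0.76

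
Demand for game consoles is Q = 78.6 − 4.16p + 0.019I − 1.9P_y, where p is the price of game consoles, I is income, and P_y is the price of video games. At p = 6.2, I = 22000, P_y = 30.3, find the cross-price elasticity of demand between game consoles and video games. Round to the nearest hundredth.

Substituting, Q = 78.6 − 4.16(6.2) + 0.019(22000) − 1.9(30.3) = 78.6 − 25.792 + 418 − 57.57 = 413.238.
∂Q/∂P_y = −1.9, so E_xy = -1.9·(30.3/413.238) ≈ -0.14.
E_xy < 0: the goods are complements.

-0.14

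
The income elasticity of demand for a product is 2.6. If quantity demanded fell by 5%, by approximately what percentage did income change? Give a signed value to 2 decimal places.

%ΔQ ≈ E × %ΔI ⇒ %ΔI = %ΔQ / E = (-5%)/(2.6) ≈ -1.92%.

-1.92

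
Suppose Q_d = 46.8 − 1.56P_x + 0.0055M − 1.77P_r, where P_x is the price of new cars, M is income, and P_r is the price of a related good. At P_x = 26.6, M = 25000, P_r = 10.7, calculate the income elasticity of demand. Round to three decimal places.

Evaluating quantity at (P_x, M, P_r) gives Q_d = 46.8 − 1.56(26.6) + 0.0055(25000) − 1.77(10.7) = 46.8 − 41.496 + 137.5 − 18.939 = 123.865.
∂Q_d/∂M = +0.0055, so E_I = 0.0055·(25000/123.865) ≈ 1.110.
E_I > 1: normal good (luxury).

1.110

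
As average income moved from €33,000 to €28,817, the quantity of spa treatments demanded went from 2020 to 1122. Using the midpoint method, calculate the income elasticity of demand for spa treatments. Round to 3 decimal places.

4.224

%ΔQ = (1122 − 2020)/[(2020+1122)/2] = -898/1571 ≈ -0.5716.
%ΔM = (28,817 − 33,000)/[(33,000+28,817)/2] = -4183/30908.5 ≈ -0.1353.
E_I = %ΔQ/%ΔM ≈ 4.224.
E_I > 1: normal good (luxury).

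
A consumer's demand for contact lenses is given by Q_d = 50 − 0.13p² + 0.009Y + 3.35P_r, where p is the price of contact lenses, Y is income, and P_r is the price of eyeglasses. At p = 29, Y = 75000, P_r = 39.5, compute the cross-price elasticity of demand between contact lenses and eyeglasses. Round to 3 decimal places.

Q_d = 50 − 0.13(29)² + 0.009(75000) + 3.35(39.5) = 50 − 109.33 + 675 + 132.325 = 747.995.
∂Q_d/∂P_r = +3.35, so E_xy = 3.35·(39.5/747.995) ≈ 0.177.
E_xy > 0: the goods are substitutes.

0.177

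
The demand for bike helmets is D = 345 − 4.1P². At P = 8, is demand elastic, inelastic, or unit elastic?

elastic

At P = 8, D = 82.6.
dD/dP = −2·4.1·P = −65.6.
Point elasticity E = (dD/dP)·(P/D) = -65.6 × 8/82.6 ≈ -6.354.
|E| ≈ 6.354 > 1, so demand is elastic.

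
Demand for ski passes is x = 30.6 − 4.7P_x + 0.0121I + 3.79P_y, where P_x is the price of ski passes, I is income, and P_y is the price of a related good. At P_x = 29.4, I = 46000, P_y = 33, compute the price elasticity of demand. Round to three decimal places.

-0.241

At the given point, x = 30.6 − 4.7(29.4) + 0.0121(46000) + 3.79(33) = 30.6 − 138.18 + 556.6 + 125.07 = 574.09.
∂x/∂P_x = −4.7, so E_p = (−4.7)·(29.4/574.09) ≈ -0.241.
|E_p| < 1: demand is inelastic.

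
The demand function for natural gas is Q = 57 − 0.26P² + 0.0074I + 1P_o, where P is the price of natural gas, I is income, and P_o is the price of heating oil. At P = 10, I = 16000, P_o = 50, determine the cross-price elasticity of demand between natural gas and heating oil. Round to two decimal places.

0.25

Substituting, Q = 57 − 0.26(10)² + 0.0074(16000) + 1(50) = 57 − 26 + 118.4 + 50 = 199.4.
∂Q/∂P_o = +1, so E_xy = 1·(50/199.4) ≈ 0.25.
E_xy > 0: the goods are substitutes.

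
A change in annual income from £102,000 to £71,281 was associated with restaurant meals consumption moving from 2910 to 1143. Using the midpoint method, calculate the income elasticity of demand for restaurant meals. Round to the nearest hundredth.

2.46

%ΔQ = (1143 − 2910)/[(2910+1143)/2] = -1767/2026.5 ≈ -0.8719.
%ΔI = (71,281 − 102,000)/[(102,000+71,281)/2] = -30719/86640.5 ≈ -0.3546.
E_I = %ΔQ/%ΔI ≈ 2.46.
E_I > 1: normal good (luxury).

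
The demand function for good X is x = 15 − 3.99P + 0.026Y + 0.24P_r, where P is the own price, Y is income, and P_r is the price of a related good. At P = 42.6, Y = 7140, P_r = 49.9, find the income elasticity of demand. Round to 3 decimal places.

4.353

x = 15 − 3.99(42.6) + 0.026(7140) + 0.24(49.9) = 15 − 169.974 + 185.64 + 11.976 = 42.642.
∂x/∂Y = +0.026, so E_I = 0.026·(7140/42.642) ≈ 4.353.
E_I > 1: normal good (luxury).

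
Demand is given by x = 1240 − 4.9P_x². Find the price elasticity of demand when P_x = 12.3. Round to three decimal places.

At P_x = 12.3, x = 498.679.
dx/dP_x = −2·4.9·P_x = −120.54.
Point elasticity E = (dx/dP_x)·(P_x/x) = -120.54 × 12.3/498.679 ≈ -2.973.
|E| > 1, so demand is elastic at this price.

-2.973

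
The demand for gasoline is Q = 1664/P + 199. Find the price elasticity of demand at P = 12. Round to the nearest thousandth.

At P = 12, Q = 337.6667.
dQ/dP = −1664/P² = −11.5556.
Point elasticity E = (dQ/dP)·(P/Q) = -11.5556 × 12/337.6667 ≈ -0.411.
|E| < 1, so demand is inelastic at this price.

-0.411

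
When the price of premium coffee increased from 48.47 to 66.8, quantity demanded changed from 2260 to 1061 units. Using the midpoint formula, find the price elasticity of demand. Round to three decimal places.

-2.270

%Δq = (1061 − 2260)/[(2260 + 1061)/2] = -1199/1660.5 ≈ -0.7221.
%ΔP = (66.8 − 48.47)/[(48.47 + 66.8)/2] = 18.33/57.635 ≈ 0.3180.
Arc elasticity E = %Δq/%ΔP ≈ -0.7221/0.3180 ≈ -2.270.
|E| > 1: demand is elastic over this range.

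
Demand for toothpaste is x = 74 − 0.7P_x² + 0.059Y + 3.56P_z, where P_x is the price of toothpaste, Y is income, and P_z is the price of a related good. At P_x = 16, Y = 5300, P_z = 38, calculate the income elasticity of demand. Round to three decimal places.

0.912

First evaluate x: 74 − 0.7(16)² + 0.059(5300) + 3.56(38) = 74 − 179.2 + 312.7 + 135.28 = 342.78.
∂x/∂Y = +0.059, so E_I = 0.059·(5300/342.78) ≈ 0.912.
E_I ∈ (0,1): normal good (necessity).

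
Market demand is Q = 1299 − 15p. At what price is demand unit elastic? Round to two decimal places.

43.30

For linear demand Q = a − bp, E = −bp/(a − bp). |E| = 1 ⇒ bp = a − bp ⇒ p = a/(2b).
p = 1299/(2·15) = 43.30.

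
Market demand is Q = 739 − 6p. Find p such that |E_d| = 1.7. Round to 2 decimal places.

Set −bp/(a − bp) = −1.7 ⇒ bp = 1.7(a − bp) ⇒ bp(1+1.7) = 1.7·a.
p = 1.7·739/(6·2.7) ≈ 77.55.

77.55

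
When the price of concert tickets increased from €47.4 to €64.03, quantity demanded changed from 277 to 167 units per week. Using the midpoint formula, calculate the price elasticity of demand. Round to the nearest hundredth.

-1.66

%Δq = (167 − 277)/[(277 + 167)/2] = -110/222 ≈ -0.4955.
%Δp = (64.03 − 47.4)/[(47.4 + 64.03)/2] = 16.63/55.715 ≈ 0.2985.
Arc elasticity E = %Δq/%Δp ≈ -0.4955/0.2985 ≈ -1.66.
|E| > 1: demand is elastic over this range.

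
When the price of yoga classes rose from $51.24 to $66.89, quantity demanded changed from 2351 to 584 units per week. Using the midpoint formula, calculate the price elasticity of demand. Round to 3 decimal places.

%Δq = (584 − 2351)/[(2351 + 584)/2] = -1767/1467.5 ≈ -1.2041.
%Δp = (66.89 − 51.24)/[(51.24 + 66.89)/2] = 15.65/59.065 ≈ 0.2650.
Arc elasticity E = %Δq/%Δp ≈ -1.2041/0.2650 ≈ -4.544.
|E| > 1: demand is elastic over this range.

-4.544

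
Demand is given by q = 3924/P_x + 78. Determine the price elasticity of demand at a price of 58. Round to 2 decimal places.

At P_x = 58, q = 145.6552.
dq/dP_x = −3924/P_x² = −1.1665.
Point elasticity E = (dq/dP_x)·(P_x/q) = -1.1665 × 58/145.6552 ≈ -0.46.
|E| < 1, so demand is inelastic at this price.

-0.46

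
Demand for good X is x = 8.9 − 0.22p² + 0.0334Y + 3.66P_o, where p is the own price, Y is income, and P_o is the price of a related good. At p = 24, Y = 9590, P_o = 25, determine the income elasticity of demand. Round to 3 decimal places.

x = 8.9 − 0.22(24)² + 0.0334(9590) + 3.66(25) = 8.9 − 126.72 + 320.306 + 91.5 = 293.986.
∂x/∂Y = +0.0334, so E_I = 0.0334·(9590/293.986) ≈ 1.090.
E_I > 1: normal good (luxury).

1.090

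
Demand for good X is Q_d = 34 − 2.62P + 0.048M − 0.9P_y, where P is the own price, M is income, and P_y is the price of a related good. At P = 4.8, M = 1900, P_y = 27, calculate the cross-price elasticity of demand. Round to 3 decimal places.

-0.275

First evaluate Q_d: 34 − 2.62(4.8) + 0.048(1900) − 0.9(27) = 34 − 12.576 + 91.2 − 24.3 = 88.324.
∂Q_d/∂P_y = −0.9, so E_xy = -0.9·(27/88.324) ≈ -0.275.
E_xy < 0: the goods are complements.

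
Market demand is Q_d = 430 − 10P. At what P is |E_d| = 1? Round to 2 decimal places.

21.50

For linear demand Q_d = a − bP, E = −bP/(a − bP). |E| = 1 ⇒ bP = a − bP ⇒ P = a/(2b).
P = 430/(2·10) = 21.50.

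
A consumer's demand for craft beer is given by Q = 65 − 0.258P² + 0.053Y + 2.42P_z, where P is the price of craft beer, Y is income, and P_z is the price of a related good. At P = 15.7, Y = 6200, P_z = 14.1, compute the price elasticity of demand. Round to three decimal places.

-0.349

Q = 65 − 0.258(15.7)² + 0.053(6200) + 2.42(14.1) = 65 − 63.5944 + 328.6 + 34.122 = 364.1276.
∂Q/∂P = −2·0.258·P = -8.1012, so E_p = -8.1012·(15.7/364.1276) ≈ -0.349.
|E_p| < 1: demand is inelastic.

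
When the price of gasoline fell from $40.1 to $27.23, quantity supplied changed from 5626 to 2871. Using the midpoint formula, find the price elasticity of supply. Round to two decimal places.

%Δq = (2871 − 5626)/[(5626 + 2871)/2] = -2755/4248.5 ≈ -0.6485.
%ΔP = (27.23 − 40.1)/[(40.1 + 27.23)/2] = -12.87/33.665 ≈ -0.3823.
Arc elasticity E = %Δq/%ΔP ≈ -0.6485/-0.3823 ≈ 1.70.
|E| > 1: supply is elastic over this range.

1.70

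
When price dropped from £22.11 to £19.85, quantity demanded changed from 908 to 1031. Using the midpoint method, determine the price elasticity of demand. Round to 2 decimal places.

-1.18

%Δq = (1031 − 908)/[(908 + 1031)/2] = 123/969.5 ≈ 0.1269.
%Δp = (19.85 − 22.11)/[(22.11 + 19.85)/2] = -2.26/20.98 ≈ -0.1077.
Arc elasticity E = %Δq/%Δp ≈ 0.1269/-0.1077 ≈ -1.18.
|E| > 1: demand is elastic over this range.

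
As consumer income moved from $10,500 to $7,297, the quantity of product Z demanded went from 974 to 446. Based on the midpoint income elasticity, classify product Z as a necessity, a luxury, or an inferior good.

%ΔQ = (446 − 974)/[(974+446)/2] = -528/710 ≈ -0.7437.
%ΔI = (7,297 − 10,500)/[(10,500+7,297)/2] = -3203/8898.5 ≈ -0.3599.
E_I = %ΔQ/%ΔI ≈ 2.066.
E_I > 1: normal good (luxury).

luxury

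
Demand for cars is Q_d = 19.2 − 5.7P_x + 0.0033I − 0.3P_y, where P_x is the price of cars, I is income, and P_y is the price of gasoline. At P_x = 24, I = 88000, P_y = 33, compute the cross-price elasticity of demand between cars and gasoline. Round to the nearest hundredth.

-0.06

First evaluate Q_d: 19.2 − 5.7(24) + 0.0033(88000) − 0.3(33) = 19.2 − 136.8 + 290.4 − 9.9 = 162.9.
∂Q_d/∂P_y = −0.3, so E_xy = -0.3·(33/162.9) ≈ -0.06.
E_xy < 0: the goods are complements.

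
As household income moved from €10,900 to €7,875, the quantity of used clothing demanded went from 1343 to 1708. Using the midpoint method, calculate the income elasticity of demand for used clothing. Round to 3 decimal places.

-0.743

%ΔQ = (1708 − 1343)/[(1343+1708)/2] = 365/1525.5 ≈ 0.2393.
%ΔI = (7,875 − 10,900)/[(10,900+7,875)/2] = -3025/9387.5 ≈ -0.3222.
E_I = %ΔQ/%ΔI ≈ -0.743.
E_I < 0: inferior good.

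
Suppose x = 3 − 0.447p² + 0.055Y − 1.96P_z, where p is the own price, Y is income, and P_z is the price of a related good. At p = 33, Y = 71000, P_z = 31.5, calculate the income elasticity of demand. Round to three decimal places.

Evaluating quantity at (p, Y, P_z) gives x = 3 − 0.447(33)² + 0.055(71000) − 1.96(31.5) = 3 − 486.783 + 3905 − 61.74 = 3359.477.
∂x/∂Y = +0.055, so E_I = 0.055·(71000/3359.477) ≈ 1.162.
E_I > 1: normal good (luxury).

1.162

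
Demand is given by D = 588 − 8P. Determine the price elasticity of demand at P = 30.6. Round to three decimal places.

-0.713

At P = 30.6, D = 343.2.
dD/dP = −8.
Point elasticity E = (dD/dP)·(P/D) = -8 × 30.6/343.2 ≈ -0.713.
|E| < 1, so demand is inelastic at this price.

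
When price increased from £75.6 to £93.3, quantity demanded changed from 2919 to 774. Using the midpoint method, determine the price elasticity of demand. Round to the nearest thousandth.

-5.542

%ΔQ = (774 − 2919)/[(2919 + 774)/2] = -2145/1846.5 ≈ -1.1617.
%Δp = (93.3 − 75.6)/[(75.6 + 93.3)/2] = 17.7/84.45 ≈ 0.2096.
Arc elasticity E = %ΔQ/%Δp ≈ -1.1617/0.2096 ≈ -5.542.
|E| > 1: demand is elastic over this range.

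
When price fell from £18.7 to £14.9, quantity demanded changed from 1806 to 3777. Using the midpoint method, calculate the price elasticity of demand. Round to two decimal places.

-3.12

%ΔQ = (3777 − 1806)/[(1806 + 3777)/2] = 1971/2791.5 ≈ 0.7061.
%ΔP = (14.9 − 18.7)/[(18.7 + 14.9)/2] = -3.8/16.8 ≈ -0.2262.
Arc elasticity E = %ΔQ/%ΔP ≈ 0.7061/-0.2262 ≈ -3.12.
|E| > 1: demand is elastic over this range.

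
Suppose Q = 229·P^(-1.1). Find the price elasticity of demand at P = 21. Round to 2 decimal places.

For a Cobb–Douglas (constant-elasticity) form Q = A·P^α·…, the elasticity with respect to P equals the exponent α at every point.
Here the exponent on P is -1.1, so the price elasticity of demand is -1.10.

-1.10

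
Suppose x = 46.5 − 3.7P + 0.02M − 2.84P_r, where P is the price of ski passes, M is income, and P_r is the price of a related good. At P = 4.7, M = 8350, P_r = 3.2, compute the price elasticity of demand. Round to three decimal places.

-0.093

Substituting, x = 46.5 − 3.7(4.7) + 0.02(8350) − 2.84(3.2) = 46.5 − 17.39 + 167 − 9.088 = 187.022.
∂x/∂P = −3.7, so E_p = (−3.7)·(4.7/187.022) ≈ -0.093.
|E_p| < 1: demand is inelastic.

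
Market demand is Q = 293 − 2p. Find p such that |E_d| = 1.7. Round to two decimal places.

92.24

Set −bp/(a − bp) = −1.7 ⇒ bp = 1.7(a − bp) ⇒ bp(1+1.7) = 1.7·a.
p = 1.7·293/(2·2.7) ≈ 92.24.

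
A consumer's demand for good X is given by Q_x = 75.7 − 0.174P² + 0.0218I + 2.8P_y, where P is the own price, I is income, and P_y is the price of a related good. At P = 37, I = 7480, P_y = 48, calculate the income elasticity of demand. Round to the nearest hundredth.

Evaluating quantity at (P, I, P_y) gives Q_x = 75.7 − 0.174(37)² + 0.0218(7480) + 2.8(48) = 75.7 − 238.206 + 163.064 + 134.4 = 134.958.
∂Q_x/∂I = +0.0218, so E_I = 0.0218·(7480/134.958) ≈ 1.21.
E_I > 1: normal good (luxury).

1.21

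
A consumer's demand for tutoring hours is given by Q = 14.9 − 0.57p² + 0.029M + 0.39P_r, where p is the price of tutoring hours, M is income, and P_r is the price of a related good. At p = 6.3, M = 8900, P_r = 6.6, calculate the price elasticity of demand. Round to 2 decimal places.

-0.18

Evaluating quantity at (p, M, P_r) gives Q = 14.9 − 0.57(6.3)² + 0.029(8900) + 0.39(6.6) = 14.9 − 22.6233 + 258.1 + 2.574 = 252.9507.
∂Q/∂p = −2·0.57·p = -7.182, so E_p = -7.182·(6.3/252.9507) ≈ -0.18.
|E_p| < 1: demand is inelastic.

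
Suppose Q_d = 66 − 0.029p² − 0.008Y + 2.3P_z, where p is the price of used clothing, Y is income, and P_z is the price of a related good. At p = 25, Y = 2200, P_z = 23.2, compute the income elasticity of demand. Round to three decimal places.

-0.210

Substituting, Q_d = 66 − 0.029(25)² − 0.008(2200) + 2.3(23.2) = 66 − 18.125 − 17.6 + 53.36 = 83.635.
∂Q_d/∂Y = −0.008, so E_I = -0.008·(2200/83.635) ≈ -0.210.
E_I < 0: inferior good.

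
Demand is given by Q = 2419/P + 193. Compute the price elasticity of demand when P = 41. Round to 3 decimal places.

-0.234

At P = 41, Q = 252.
dQ/dP = −2419/P² = −1.439.
Point elasticity E = (dQ/dP)·(P/Q) = -1.439 × 41/252 ≈ -0.234.
|E| < 1, so demand is inelastic at this price.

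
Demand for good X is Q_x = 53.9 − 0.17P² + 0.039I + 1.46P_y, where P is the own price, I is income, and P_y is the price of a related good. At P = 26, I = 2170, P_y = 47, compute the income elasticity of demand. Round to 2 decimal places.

0.92

Q_x = 53.9 − 0.17(26)² + 0.039(2170) + 1.46(47) = 53.9 − 114.92 + 84.63 + 68.62 = 92.23.
∂Q_x/∂I = +0.039, so E_I = 0.039·(2170/92.23) ≈ 0.92.
E_I ∈ (0,1): normal good (necessity).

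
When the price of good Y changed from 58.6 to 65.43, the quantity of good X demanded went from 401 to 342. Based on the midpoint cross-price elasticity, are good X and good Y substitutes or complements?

complements

%ΔQ_x = (342 − 401)/[(401+342)/2] = -59/371.5 ≈ -0.1588.
%ΔP_y = (65.43 − 58.6)/[(58.6+65.43)/2] ≈ 0.1101.
E_xy = -0.1588/0.1101 ≈ -1.442.
E_xy < 0, so the goods are complements.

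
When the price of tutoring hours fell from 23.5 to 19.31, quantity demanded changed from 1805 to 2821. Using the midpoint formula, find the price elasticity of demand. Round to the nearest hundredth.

-2.24

%Δq = (2821 − 1805)/[(1805 + 2821)/2] = 1016/2313 ≈ 0.4393.
%ΔP = (19.31 − 23.5)/[(23.5 + 19.31)/2] = -4.19/21.405 ≈ -0.1957.
Arc elasticity E = %Δq/%ΔP ≈ 0.4393/-0.1957 ≈ -2.24.
|E| > 1: demand is elastic over this range.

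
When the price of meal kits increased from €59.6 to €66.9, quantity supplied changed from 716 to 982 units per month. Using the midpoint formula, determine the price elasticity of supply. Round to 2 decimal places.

%ΔQ = (982 − 716)/[(716 + 982)/2] = 266/849 ≈ 0.3133.
%ΔP = (66.9 − 59.6)/[(59.6 + 66.9)/2] = 7.3/63.25 ≈ 0.1154.
Arc elasticity E = %ΔQ/%ΔP ≈ 0.3133/0.1154 ≈ 2.71.
|E| > 1: supply is elastic over this range.

2.71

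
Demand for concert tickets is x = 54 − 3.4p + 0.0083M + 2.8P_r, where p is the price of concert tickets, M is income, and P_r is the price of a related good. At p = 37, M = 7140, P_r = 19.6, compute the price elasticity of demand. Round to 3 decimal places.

x = 54 − 3.4(37) + 0.0083(7140) + 2.8(19.6) = 54 − 125.8 + 59.262 + 54.88 = 42.342.
∂x/∂p = −3.4, so E_p = (−3.4)·(37/42.342) ≈ -2.971.
|E_p| > 1: demand is elastic.

-2.971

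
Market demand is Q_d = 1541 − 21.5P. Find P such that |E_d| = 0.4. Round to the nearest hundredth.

20.48

Set −bP/(a − bP) = −0.4 ⇒ bP = 0.4(a − bP) ⇒ bP(1+0.4) = 0.4·a.
P = 0.4·1541/(21.5·1.4) ≈ 20.48.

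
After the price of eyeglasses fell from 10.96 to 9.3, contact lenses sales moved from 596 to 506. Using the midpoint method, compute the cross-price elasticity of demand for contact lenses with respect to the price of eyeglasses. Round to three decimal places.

0.997

%ΔQ_x = (506 − 596)/[(596+506)/2] = -90/551 ≈ -0.1633.
%ΔP_y = (9.3 − 10.96)/[(10.96+9.3)/2] ≈ -0.1639.
E_xy = -0.1633/-0.1639 ≈ 0.997.
E_xy > 0, so contact lenses and eyeglasses are substitutes.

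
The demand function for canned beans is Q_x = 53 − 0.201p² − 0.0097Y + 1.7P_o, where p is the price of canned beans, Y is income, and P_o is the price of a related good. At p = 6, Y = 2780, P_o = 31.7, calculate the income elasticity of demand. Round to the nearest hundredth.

Evaluating quantity at (p, Y, P_o) gives Q_x = 53 − 0.201(6)² − 0.0097(2780) + 1.7(31.7) = 53 − 7.236 − 26.966 + 53.89 = 72.688.
∂Q_x/∂Y = −0.0097, so E_I = -0.0097·(2780/72.688) ≈ -0.37.
E_I < 0: inferior good.

-0.37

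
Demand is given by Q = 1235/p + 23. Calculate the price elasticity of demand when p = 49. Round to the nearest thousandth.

At p = 49, Q = 48.2041.
dQ/dp = −1235/p² = −0.5144.
Point elasticity E = (dQ/dp)·(p/Q) = -0.5144 × 49/48.2041 ≈ -0.523.
|E| < 1, so demand is inelastic at this price.

-0.523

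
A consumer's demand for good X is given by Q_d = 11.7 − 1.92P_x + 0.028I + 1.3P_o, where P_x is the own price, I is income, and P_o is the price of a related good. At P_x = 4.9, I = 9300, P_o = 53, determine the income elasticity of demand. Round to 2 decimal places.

0.79

Substituting, Q_d = 11.7 − 1.92(4.9) + 0.028(9300) + 1.3(53) = 11.7 − 9.408 + 260.4 + 68.9 = 331.592.
∂Q_d/∂I = +0.028, so E_I = 0.028·(9300/331.592) ≈ 0.79.
E_I ∈ (0,1): normal good (necessity).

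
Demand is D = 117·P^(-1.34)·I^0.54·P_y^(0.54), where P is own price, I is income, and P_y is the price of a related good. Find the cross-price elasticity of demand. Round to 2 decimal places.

For a Cobb–Douglas (constant-elasticity) form D = A·P_y^α·…, the elasticity with respect to P_y equals the exponent α at every point.
Here the exponent on P_y is 0.54, so the cross-price elasticity of demand is 0.54.

0.54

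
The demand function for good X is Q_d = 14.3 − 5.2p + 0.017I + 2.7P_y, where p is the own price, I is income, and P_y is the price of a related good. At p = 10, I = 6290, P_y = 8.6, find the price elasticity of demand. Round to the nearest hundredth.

First evaluate Q_d: 14.3 − 5.2(10) + 0.017(6290) + 2.7(8.6) = 14.3 − 52 + 106.93 + 23.22 = 92.45.
∂Q_d/∂p = −5.2, so E_p = (−5.2)·(10/92.45) ≈ -0.56.
|E_p| < 1: demand is inelastic.

-0.56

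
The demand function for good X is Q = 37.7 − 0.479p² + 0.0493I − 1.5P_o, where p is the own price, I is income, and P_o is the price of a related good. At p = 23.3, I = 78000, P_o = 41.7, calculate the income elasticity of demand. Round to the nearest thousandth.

1.080

Substituting, Q = 37.7 − 0.479(23.3)² + 0.0493(78000) − 1.5(41.7) = 37.7 − 260.0443 + 3845.4 − 62.55 = 3560.5057.
∂Q/∂I = +0.0493, so E_I = 0.0493·(78000/3560.5057) ≈ 1.080.
E_I > 1: normal good (luxury).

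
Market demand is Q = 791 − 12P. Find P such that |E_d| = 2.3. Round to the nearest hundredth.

Set −bP/(a − bP) = −2.3 ⇒ bP = 2.3(a − bP) ⇒ bP(1+2.3) = 2.3·a.
P = 2.3·791/(12·3.3) ≈ 45.94.

45.94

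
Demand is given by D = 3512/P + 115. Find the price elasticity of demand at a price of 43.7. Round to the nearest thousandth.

At P = 43.7, D = 195.3661.
dD/dP = −3512/P² = −1.839.
Point elasticity E = (dD/dP)·(P/D) = -1.839 × 43.7/195.3661 ≈ -0.411.
|E| < 1, so demand is inelastic at this price.

-0.411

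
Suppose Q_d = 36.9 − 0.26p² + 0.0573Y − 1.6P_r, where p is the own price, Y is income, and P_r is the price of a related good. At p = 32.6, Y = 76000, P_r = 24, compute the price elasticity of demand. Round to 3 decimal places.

Substituting, Q_d = 36.9 − 0.26(32.6)² + 0.0573(76000) − 1.6(24) = 36.9 − 276.3176 + 4354.8 − 38.4 = 4076.9824.
∂Q_d/∂p = −2·0.26·p = -16.952, so E_p = -16.952·(32.6/4076.9824) ≈ -0.136.
|E_p| < 1: demand is inelastic.

-0.136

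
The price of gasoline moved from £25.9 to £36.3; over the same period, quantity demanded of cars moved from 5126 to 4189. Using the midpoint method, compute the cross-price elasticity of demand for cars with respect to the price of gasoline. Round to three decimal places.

-0.602

%ΔQ_x = (4189 − 5126)/[(5126+4189)/2] = -937/4657.5 ≈ -0.2012.
%ΔP_y = (36.3 − 25.9)/[(25.9+36.3)/2] ≈ 0.3344.
E_xy = -0.2012/0.3344 ≈ -0.602.
E_xy < 0, so cars and gasoline are complements.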